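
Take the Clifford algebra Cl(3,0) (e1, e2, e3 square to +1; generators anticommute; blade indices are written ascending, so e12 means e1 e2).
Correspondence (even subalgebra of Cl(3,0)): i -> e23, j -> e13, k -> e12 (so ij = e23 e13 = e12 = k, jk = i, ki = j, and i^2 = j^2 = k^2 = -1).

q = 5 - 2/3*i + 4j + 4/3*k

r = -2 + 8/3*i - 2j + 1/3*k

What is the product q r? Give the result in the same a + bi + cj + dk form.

In blades: q = 5 + 4/3*e12 + 4*e13 - 2/3*e23, r = -2 + 1/3*e12 - 2*e13 + 8/3*e23.
Distribute q over r term by term (generator squares from the signature, products reordered to ascending indices): (5)*r = -10 + 5/3*e12 - 10*e13 + 40/3*e23; (4/3*e12)*r = -4/9 - 8/3*e12 + 32/9*e13 + 8/3*e23; (4*e13)*r = 8 - 32/3*e12 - 8*e13 + 4/3*e23; (-2/3*e23)*r = 16/9 + 4/3*e12 + 2/9*e13 + 4/3*e23.
Sum: -2/3 - 31/3*e12 - 128/9*e13 + 56/3*e23; translating back through the correspondence:
Answer: -2/3 + 56/3*i - 128/9*j - 31/3*k


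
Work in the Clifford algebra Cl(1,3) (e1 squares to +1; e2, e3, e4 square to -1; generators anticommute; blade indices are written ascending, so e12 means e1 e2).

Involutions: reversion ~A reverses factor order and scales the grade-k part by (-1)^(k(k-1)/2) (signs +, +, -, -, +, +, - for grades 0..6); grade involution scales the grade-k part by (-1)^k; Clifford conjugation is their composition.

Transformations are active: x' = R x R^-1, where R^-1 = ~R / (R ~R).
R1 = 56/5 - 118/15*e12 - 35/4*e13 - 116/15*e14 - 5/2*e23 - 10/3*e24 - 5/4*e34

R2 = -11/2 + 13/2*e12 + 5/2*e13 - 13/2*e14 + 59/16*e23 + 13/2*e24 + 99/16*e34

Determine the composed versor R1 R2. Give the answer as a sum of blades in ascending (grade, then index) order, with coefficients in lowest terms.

Distribute over the grade parts of R1 (each basis-blade product reordered to ascending indices, repeated generators contracted through their squares):
<R1>_0 (= 56/5) R2 = -308/5 + 364/5*e12 + 28*e13 - 364/5*e14 + 413/10*e23 + 364/5*e24 + 693/10*e34
<R1>_2 (= -118/15*e12 - 35/4*e13 - 116/15*e14 - 5/2*e23 - 10/3*e24 - 5/4*e34) R2 = 5081/320 - 10499/192*e12 + 589/120*e13 + 7873/64*e14 - 863/24*e23 - 69319/960*e24 - 1759/24*e34 - 463/120*e1234
Summing the partial products and collecting blades:
Answer: -14631/320 + 17393/960*e12 + 3949/120*e13 + 16069/320*e14 + 641/120*e23 + 569/960*e24 - 479/120*e34 - 463/120*e1234


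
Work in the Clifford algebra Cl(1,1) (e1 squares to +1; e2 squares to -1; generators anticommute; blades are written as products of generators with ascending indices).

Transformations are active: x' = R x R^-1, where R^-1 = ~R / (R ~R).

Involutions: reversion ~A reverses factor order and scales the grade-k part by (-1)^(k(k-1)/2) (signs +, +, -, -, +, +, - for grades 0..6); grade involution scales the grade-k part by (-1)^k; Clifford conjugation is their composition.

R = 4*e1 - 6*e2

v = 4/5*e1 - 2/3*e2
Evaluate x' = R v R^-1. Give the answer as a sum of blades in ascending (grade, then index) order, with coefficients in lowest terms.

~R = 4*e1 - 6*e2, and R ~R = -20, so R^-1 = ~R / (-20).
R v = -4/5 + 32/15*e1 e2
Answer: -12/25*e1 + 14/75*e2


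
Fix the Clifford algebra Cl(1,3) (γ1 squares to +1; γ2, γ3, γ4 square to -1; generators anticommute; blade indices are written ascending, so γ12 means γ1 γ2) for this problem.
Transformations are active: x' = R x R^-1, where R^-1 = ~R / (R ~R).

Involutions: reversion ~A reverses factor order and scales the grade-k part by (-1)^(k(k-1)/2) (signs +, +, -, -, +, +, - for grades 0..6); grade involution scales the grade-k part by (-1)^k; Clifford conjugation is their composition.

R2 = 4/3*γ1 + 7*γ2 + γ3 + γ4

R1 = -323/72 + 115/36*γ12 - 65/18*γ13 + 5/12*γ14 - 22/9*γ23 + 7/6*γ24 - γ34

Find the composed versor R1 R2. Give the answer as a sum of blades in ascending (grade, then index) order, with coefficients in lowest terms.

Distribute over the terms of R2 (each basis-blade product reordered to ascending indices, repeated generators contracted through their squares):
R1 (4/3*γ1) = -323/54*γ1 - 115/27*γ2 + 130/27*γ3 - 5/9*γ4 - 88/27*γ123 + 14/9*γ124 - 4/3*γ134
R1 (7*γ2) = -805/36*γ1 - 2261/72*γ2 - 154/9*γ3 + 49/6*γ4 + 455/18*γ123 - 35/12*γ124 - 7*γ234
R1 (γ3) = 65/18*γ1 + 22/9*γ2 - 323/72*γ3 - γ4 + 115/36*γ123 - 5/12*γ134 - 7/6*γ234
R1 (γ4) = -5/12*γ1 - 7/6*γ2 + γ3 - 323/72*γ4 + 115/36*γ124 - 65/18*γ134 - 22/9*γ234
Summing the partial products and collecting blades:
Answer: -679/27*γ1 - 7427/216*γ2 - 3409/216*γ3 + 17/8*γ4 + 2723/108*γ123 + 11/6*γ124 - 193/36*γ134 - 191/18*γ234


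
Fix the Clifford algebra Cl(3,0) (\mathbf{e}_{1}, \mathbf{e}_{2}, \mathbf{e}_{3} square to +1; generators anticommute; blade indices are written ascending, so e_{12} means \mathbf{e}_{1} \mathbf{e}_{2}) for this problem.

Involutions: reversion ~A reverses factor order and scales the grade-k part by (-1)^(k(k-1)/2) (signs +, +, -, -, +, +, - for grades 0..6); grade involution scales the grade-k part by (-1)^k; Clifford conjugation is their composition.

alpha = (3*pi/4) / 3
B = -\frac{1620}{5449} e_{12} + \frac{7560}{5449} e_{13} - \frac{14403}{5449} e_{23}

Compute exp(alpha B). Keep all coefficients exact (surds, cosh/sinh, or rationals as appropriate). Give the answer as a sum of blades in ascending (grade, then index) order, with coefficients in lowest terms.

B^2 term by term: the squares give (-\frac{1620}{5449})^2*(e_{12})^2 + (\frac{7560}{5449})^2*(e_{13})^2 + (-\frac{14403}{5449})^2*(e_{23})^2 = \frac{2624400}{29691601}*(-1) + \frac{57153600}{29691601}*(-1) + \frac{207446409}{29691601}*(-1) = -9 (each basis 2-blade squares to minus the product of its generators' squares); cross terms between blades sharing an index anticommute and cancel. So B^2 = -9.
B^2 = -9 — the negative square puts this in the circular regime; l = 3, alpha*l = \frac{3 \pi}{4}, so exp(alpha B) = cos(\frac{3 \pi}{4}) + (sin(\frac{3 \pi}{4})/3)*B = - \frac{\sqrt{2}}{2} + (\frac{\sqrt{2}}{6})*B.
Answer: - \frac{\sqrt{2}}{2} - \frac{270 \sqrt{2}}{5449} e_{12} + \frac{1260 \sqrt{2}}{5449} e_{13} - \frac{4801 \sqrt{2}}{10898} e_{23}


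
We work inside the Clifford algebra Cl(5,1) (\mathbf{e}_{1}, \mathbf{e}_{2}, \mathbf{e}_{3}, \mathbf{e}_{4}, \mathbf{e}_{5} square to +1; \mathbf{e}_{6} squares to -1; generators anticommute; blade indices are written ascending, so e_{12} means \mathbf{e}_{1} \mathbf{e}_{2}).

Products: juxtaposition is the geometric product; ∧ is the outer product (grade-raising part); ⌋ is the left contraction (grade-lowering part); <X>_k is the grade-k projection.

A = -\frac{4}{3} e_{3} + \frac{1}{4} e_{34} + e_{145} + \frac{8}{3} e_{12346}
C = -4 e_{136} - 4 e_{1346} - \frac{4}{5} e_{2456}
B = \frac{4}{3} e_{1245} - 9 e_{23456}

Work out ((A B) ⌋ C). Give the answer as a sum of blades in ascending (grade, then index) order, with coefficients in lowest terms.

step 1: -\frac{4}{3} e_{2} - 24 e_{15} + \frac{9}{4} e_{256} - \frac{32}{9} e_{356} + \frac{1}{3} e_{1235} + 9 e_{1236} - 12 e_{2456} - \frac{16}{9} e_{12345}
step 2: -\frac{48}{5} - \frac{9}{5} e_{4} + \frac{16}{15} e_{456}
Answer: -\frac{48}{5} - \frac{9}{5} e_{4} + \frac{16}{15} e_{456}


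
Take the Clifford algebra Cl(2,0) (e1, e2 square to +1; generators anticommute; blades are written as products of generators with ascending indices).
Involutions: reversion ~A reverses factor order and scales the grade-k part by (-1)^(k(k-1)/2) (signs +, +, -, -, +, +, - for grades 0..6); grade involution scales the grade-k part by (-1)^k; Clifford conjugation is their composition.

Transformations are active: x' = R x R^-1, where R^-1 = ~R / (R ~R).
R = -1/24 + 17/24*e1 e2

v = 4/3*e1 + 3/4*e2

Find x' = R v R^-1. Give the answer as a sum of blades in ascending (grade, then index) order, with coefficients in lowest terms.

~R = -1/24 - 17/24*e1 e2, and R ~R = 145/288, so R^-1 = ~R / (145/288).
R v = 137/288*e1 - 281/288*e2
Answer: -819/580*e1 - 256/435*e2


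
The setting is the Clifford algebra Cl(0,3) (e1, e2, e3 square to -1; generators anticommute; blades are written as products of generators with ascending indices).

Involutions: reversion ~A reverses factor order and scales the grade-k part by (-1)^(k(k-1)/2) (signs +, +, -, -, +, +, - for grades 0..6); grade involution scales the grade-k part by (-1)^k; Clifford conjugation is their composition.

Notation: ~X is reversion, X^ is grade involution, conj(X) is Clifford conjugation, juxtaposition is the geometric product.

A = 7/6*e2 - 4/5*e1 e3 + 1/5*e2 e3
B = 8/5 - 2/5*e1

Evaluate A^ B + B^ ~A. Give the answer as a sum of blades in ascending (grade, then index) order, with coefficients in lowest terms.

first term: -28/15*e2 + 8/25*e3 - 7/15*e1 e2 - 32/25*e1 e3 + 8/25*e2 e3 - 2/25*e1 e2 e3
second term: 28/15*e2 - 8/25*e3 + 7/15*e1 e2 + 32/25*e1 e3 - 8/25*e2 e3 - 2/25*e1 e2 e3
Answer: -4/25*e1 e2 e3


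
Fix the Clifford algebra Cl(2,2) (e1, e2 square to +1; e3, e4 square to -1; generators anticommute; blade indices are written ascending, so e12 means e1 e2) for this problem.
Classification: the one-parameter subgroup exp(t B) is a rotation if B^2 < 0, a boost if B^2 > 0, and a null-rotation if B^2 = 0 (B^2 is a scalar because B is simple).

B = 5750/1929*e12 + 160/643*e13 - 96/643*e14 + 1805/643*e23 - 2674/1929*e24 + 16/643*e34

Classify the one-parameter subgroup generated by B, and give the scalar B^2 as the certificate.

B^2 term by term: the squares give (5750/1929)^2*(e12)^2 + (160/643)^2*(e13)^2 + (-96/643)^2*(e14)^2 + (1805/643)^2*(e23)^2 + (-2674/1929)^2*(e24)^2 + (16/643)^2*(e34)^2 = 33062500/3721041*(-1) + 25600/413449*(+1) + 9216/413449*(+1) + 3258025/413449*(+1) + 7150276/3721041*(+1) + 256/413449*(-1) = 1 (each basis 2-blade squares to minus the product of its generators' squares); cross terms between blades sharing an index anticommute and cancel; the commuting (index-disjoint) pairs give grade-4 terms 2*c*c'*(blade product), which cancel blade by blade — e1234: 184000/1240347 + 855680/1240347 - 346560/413449 = 0 — confirming B is simple. So B^2 = 1.
Answer: boost, certificate B^2 = 1. The invariant at work: B^2 = 1 is unchanged by conjugation, hence its sign classifies the subgroup whatever basis B is written in.


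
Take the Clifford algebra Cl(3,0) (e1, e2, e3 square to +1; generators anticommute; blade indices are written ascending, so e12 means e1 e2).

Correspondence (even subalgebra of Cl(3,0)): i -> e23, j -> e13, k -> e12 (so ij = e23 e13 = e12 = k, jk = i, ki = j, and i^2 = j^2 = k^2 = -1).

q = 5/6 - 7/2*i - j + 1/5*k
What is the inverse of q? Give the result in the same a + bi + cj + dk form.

In blades: q = 5/6 + 1/5*e12 - e13 - 7/2*e23.
With qbar = 5/6 - 1/5*e12 + e13 + 7/2*e23 (scalar fixed, mapped units negated), q qbar = 6293/450 (the sum of squared coefficients), so q^-1 = qbar / (6293/450) = 375/6293 - 90/6293*e12 + 450/6293*e13 + 225/899*e23; translating back:
Answer: 375/6293 + 225/899*i + 450/6293*j - 90/6293*k


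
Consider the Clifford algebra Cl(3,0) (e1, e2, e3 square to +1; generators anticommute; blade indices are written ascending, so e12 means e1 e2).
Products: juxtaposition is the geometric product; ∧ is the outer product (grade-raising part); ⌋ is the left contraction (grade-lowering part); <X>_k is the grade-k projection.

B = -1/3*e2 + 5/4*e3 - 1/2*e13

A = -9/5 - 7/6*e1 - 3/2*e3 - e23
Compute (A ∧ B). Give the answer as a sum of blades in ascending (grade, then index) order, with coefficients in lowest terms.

step 1: 3/5*e2 - 9/4*e3 + 7/18*e12 - 67/120*e13 - 1/2*e23
Answer: 3/5*e2 - 9/4*e3 + 7/18*e12 - 67/120*e13 - 1/2*e23


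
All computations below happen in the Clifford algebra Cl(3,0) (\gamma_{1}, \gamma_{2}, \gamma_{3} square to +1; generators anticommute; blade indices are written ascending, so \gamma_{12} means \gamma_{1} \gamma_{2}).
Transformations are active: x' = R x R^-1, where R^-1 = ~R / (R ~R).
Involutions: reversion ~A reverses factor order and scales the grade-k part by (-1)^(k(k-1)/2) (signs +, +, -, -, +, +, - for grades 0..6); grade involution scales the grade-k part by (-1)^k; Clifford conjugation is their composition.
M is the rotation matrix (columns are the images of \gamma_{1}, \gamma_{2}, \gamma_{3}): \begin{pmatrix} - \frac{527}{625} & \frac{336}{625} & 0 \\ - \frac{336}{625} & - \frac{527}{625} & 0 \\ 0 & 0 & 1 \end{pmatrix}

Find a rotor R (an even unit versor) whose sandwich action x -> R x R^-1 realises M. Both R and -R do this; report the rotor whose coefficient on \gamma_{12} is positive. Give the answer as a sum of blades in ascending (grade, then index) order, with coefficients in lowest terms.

Method: write R = a + b12*\gamma_{12} + b13*\gamma_{13} + b23*\gamma_{23} with a^2 + b12^2 + b13^2 + b23^2 = 1 (so R^-1 = ~R). Expanding the columns R e_j ~R gives tr M = 4a^2 - 1 and, from the antisymmetric part, M21 - M12 = -4a*b12, M13 - M31 = 4a*b13, M32 - M23 = -4a*b23.
Here tr M = -\frac{429}{625}, so a^2 = (1 + tr M)/4 = \frac{49}{625} and a = ±\frac{7}{25}. Taking a = \frac{7}{25}: M21 - M12 = -\frac{672}{625}, M13 - M31 = 0, M32 - M23 = 0, giving b12 = \frac{24}{25}, b13 = 0, b23 = 0, i.e. R = \frac{7}{25} + \frac{24}{25} \gamma_{12}.
Its \gamma_{12} coefficient is already positive.
Answer: \frac{7}{25} + \frac{24}{25} \gamma_{12}. Note: both R and -R realise this M (trace -\frac{429}{625}); the covering map identifies them, and the \gamma_{12}-coefficient sign is the tie-breaker.


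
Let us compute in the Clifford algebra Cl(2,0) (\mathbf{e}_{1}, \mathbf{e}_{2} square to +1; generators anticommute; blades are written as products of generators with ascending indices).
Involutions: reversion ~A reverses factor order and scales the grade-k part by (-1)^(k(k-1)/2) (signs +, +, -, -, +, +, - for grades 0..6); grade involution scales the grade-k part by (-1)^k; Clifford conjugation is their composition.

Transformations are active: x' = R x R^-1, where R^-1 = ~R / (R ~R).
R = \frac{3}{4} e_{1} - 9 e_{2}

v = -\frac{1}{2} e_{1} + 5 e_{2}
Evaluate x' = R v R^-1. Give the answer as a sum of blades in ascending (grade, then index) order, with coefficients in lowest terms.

~R = \frac{3}{4} e_{1} - 9 e_{2}, and R ~R = \frac{1305}{16}, so R^-1 = ~R / (\frac{1305}{16}).
R v = -\frac{363}{8} - \frac{3}{4} e_{1} e_{2}
Answer: -\frac{97}{290} e_{1} + \frac{727}{145} e_{2}


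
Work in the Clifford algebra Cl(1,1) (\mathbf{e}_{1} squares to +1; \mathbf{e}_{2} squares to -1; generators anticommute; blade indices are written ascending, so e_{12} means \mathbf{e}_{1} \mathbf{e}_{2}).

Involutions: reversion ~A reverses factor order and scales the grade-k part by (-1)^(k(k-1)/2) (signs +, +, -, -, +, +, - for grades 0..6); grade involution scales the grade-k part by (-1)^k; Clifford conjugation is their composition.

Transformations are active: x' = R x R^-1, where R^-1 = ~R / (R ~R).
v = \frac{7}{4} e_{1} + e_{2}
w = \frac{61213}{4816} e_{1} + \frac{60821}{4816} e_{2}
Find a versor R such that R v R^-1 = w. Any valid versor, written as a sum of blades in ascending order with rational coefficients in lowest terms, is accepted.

The midline construction: v and w both square to \frac{33}{16}, so reflecting in their sum \frac{69641}{4816} e_{1} + \frac{65637}{4816} e_{2} exchanges them.
Answer: \frac{69641}{4816} e_{1} + \frac{65637}{4816} e_{2}


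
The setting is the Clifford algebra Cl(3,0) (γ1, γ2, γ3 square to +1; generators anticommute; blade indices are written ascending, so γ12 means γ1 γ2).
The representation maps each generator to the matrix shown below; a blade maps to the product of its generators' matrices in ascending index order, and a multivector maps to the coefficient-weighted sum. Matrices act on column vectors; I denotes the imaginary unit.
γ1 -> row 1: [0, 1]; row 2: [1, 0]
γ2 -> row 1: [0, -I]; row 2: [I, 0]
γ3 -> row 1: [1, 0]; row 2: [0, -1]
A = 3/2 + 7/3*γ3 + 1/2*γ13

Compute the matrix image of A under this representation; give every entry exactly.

Bivector images (products of the table entries): rho(γ13) = rho(γ1)rho(γ3) = row 1: [0, -1]; row 2: [1, 0].
M = (3/2)*1 + (7/3)*rho(γ3) + (1/2)*rho(γ13), summed entrywise (1 is the identity matrix):
Answer: row 1: [23/6, -1/2]; row 2: [1/2, -5/6]


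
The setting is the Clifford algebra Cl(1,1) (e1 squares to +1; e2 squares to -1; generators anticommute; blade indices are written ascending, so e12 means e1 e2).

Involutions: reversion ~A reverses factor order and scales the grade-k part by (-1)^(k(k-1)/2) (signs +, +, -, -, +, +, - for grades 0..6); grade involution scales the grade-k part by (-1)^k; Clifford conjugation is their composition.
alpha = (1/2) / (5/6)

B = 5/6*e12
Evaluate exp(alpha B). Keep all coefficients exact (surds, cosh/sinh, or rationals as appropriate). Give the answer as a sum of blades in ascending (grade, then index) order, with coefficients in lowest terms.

B^2 = (5/6)^2*(e12)^2 = 25/36*(+1) = 25/36 (a basis 2-blade squares to minus the product of its generators' squares).
B^2 = 25/36 — the series telescopes hyperbolically here: l = 5/6, alpha*l = 1/2, so exp(alpha B) = cosh(1/2) + (sinh(1/2)/(5/6))*B = cosh(1/2) + (6*sinh(1/2)/5)*B.
Answer: cosh(1/2) + sinh(1/2)*e12


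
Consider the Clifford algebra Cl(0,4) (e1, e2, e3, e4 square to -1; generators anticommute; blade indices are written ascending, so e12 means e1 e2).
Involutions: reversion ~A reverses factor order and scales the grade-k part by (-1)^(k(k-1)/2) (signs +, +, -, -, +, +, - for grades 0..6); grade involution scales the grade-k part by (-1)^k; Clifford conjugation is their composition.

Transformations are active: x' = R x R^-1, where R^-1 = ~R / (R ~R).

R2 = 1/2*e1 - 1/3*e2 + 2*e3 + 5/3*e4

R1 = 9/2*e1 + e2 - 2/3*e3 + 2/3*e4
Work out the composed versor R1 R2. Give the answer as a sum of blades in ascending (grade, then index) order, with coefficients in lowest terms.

Distribute over the terms of R1 (each basis-blade product reordered to ascending indices, repeated generators contracted through their squares):
(9/2*e1) R2 = -9/4 - 3/2*e12 + 9*e13 + 15/2*e14
(e2) R2 = 1/3 - 1/2*e12 + 2*e23 + 5/3*e24
(-2/3*e3) R2 = 4/3 + 1/3*e13 - 2/9*e23 - 10/9*e34
(2/3*e4) R2 = -10/9 - 1/3*e14 + 2/9*e24 - 4/3*e34
Summing the partial products and collecting blades:
Answer: -61/36 - 2*e12 + 28/3*e13 + 43/6*e14 + 16/9*e23 + 17/9*e24 - 22/9*e34


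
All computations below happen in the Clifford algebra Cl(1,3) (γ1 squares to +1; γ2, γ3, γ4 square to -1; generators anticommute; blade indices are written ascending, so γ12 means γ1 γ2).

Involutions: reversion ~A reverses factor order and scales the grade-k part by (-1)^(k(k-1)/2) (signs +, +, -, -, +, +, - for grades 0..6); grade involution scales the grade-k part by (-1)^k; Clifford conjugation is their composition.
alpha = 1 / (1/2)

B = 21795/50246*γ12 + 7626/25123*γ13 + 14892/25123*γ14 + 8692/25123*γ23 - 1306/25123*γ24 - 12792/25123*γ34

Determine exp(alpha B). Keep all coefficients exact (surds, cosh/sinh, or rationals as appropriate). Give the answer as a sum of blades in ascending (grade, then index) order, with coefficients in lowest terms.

B^2 term by term: the squares give (21795/50246)^2*(γ12)^2 + (7626/25123)^2*(γ13)^2 + (14892/25123)^2*(γ14)^2 + (8692/25123)^2*(γ23)^2 + (-1306/25123)^2*(γ24)^2 + (-12792/25123)^2*(γ34)^2 = 475022025/2524660516*(+1) + 58155876/631165129*(+1) + 221771664/631165129*(+1) + 75550864/631165129*(-1) + 1705636/631165129*(-1) + 163635264/631165129*(-1) = 1/4 (each basis 2-blade squares to minus the product of its generators' squares); cross terms between blades sharing an index anticommute and cancel; the commuting (index-disjoint) pairs give grade-4 terms 2*c*c'*(blade product), which cancel blade by blade — γ1234: -278801640/631165129 + 19919112/631165129 + 258882528/631165129 = 0 — confirming B is simple. So B^2 = 1/4.
B^2 = 1/4 — the series telescopes hyperbolically here: l = 1/2, alpha*l = 1, so exp(alpha B) = cosh(1) + (sinh(1)/(1/2))*B = cosh(1) + (2*sinh(1))*B.
Answer: cosh(1) + 21795*sinh(1)/25123*γ12 + 15252*sinh(1)/25123*γ13 + 29784*sinh(1)/25123*γ14 + 17384*sinh(1)/25123*γ23 - 2612*sinh(1)/25123*γ24 - 25584*sinh(1)/25123*γ34


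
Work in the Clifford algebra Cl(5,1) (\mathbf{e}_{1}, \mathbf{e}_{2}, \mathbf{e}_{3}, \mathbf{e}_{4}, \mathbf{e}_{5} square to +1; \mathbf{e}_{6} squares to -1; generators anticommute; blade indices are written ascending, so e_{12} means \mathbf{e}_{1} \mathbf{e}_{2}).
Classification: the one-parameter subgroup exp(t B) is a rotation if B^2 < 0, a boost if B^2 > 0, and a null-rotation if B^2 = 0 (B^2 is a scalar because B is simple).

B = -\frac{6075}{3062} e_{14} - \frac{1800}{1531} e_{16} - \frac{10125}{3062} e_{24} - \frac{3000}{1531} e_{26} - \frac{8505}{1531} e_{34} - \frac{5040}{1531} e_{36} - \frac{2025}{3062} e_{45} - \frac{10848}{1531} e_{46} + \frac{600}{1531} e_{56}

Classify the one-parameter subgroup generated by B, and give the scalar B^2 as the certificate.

B^2 term by term: the squares give (-\frac{6075}{3062})^2*(e_{14})^2 + (-\frac{1800}{1531})^2*(e_{16})^2 + (-\frac{10125}{3062})^2*(e_{24})^2 + (-\frac{3000}{1531})^2*(e_{26})^2 + (-\frac{8505}{1531})^2*(e_{34})^2 + (-\frac{5040}{1531})^2*(e_{36})^2 + (-\frac{2025}{3062})^2*(e_{45})^2 + (-\frac{10848}{1531})^2*(e_{46})^2 + (\frac{600}{1531})^2*(e_{56})^2 = \frac{36905625}{9375844}*(-1) + \frac{3240000}{2343961}*(+1) + \frac{102515625}{9375844}*(-1) + \frac{9000000}{2343961}*(+1) + \frac{72335025}{2343961}*(-1) + \frac{25401600}{2343961}*(+1) + \frac{4100625}{9375844}*(-1) + \frac{117679104}{2343961}*(+1) + \frac{360000}{2343961}*(+1) = \frac{81}{4} (each basis 2-blade squares to minus the product of its generators' squares); cross terms between blades sharing an index anticommute and cancel; the commuting (index-disjoint) pairs give grade-4 terms 2*c*c'*(blade product), which cancel blade by blade — e_{1246}: -\frac{18225000}{2343961} + \frac{18225000}{2343961} = 0; e_{1346}: -\frac{30618000}{2343961} + \frac{30618000}{2343961} = 0; e_{1456}: -\frac{3645000}{2343961} + \frac{3645000}{2343961} = 0; e_{2346}: -\frac{51030000}{2343961} + \frac{51030000}{2343961} = 0; e_{2456}: -\frac{6075000}{2343961} + \frac{6075000}{2343961} = 0; e_{3456}: -\frac{10206000}{2343961} + \frac{10206000}{2343961} = 0 — confirming B is simple. So B^2 = \frac{81}{4}.
Answer: boost, certificate B^2 = \frac{81}{4}. Certificate logic: \frac{81}{4} is a conjugation-invariant scalar, so its sign fixes rotation versus boost versus null-rotation outright.


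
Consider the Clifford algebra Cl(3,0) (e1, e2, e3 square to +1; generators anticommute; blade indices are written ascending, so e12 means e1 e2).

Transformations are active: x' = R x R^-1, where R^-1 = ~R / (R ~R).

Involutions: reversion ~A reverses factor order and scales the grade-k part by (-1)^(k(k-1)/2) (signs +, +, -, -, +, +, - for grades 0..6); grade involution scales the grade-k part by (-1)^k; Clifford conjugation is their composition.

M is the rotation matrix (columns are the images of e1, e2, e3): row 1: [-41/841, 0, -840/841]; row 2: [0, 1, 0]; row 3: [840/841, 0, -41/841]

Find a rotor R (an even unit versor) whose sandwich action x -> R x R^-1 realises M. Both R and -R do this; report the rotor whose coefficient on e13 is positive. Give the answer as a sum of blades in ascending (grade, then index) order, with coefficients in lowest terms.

Method: write R = a + b12*e12 + b13*e13 + b23*e23 with a^2 + b12^2 + b13^2 + b23^2 = 1 (so R^-1 = ~R). Expanding the columns R e_j ~R gives tr M = 4a^2 - 1 and, from the antisymmetric part, M21 - M12 = -4a*b12, M13 - M31 = 4a*b13, M32 - M23 = -4a*b23.
Here tr M = 759/841, so a^2 = (1 + tr M)/4 = 400/841 and a = ±20/29. Taking a = 20/29: M21 - M12 = 0, M13 - M31 = -1680/841, M32 - M23 = 0, giving b12 = 0, b13 = -21/29, b23 = 0, i.e. R = 20/29 - 21/29*e13.
Its e13 coefficient is negative, so report the other preimage -R.
Answer: -20/29 + 21/29*e13. Recall the cover is two-to-one: with M of trace 759/841, both preimages act alike, and the stated e13 sign chooses the sheet.


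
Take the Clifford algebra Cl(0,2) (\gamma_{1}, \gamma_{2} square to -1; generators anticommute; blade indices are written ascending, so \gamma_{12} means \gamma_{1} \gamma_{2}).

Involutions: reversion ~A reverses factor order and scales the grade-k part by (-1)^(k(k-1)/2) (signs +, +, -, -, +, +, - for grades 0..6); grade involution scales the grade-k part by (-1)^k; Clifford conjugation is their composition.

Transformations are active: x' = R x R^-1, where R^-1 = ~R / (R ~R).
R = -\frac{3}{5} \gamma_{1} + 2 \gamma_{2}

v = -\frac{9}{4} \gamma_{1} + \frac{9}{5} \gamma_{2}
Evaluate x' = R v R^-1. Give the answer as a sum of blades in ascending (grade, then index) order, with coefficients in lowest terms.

~R = -\frac{3}{5} \gamma_{1} + 2 \gamma_{2}, and R ~R = -\frac{109}{25}, so R^-1 = ~R / (-\frac{109}{25}).
R v = -\frac{99}{20} + \frac{171}{50} \gamma_{12}
Answer: \frac{387}{436} \gamma_{1} + \frac{1494}{545} \gamma_{2}


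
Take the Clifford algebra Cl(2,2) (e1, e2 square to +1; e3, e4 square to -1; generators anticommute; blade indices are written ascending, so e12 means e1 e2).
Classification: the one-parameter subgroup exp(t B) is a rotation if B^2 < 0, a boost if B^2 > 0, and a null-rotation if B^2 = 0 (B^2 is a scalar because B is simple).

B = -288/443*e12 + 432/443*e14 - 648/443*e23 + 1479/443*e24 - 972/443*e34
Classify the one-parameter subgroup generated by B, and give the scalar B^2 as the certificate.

B^2 term by term: the squares give (-288/443)^2*(e12)^2 + (432/443)^2*(e14)^2 + (-648/443)^2*(e23)^2 + (1479/443)^2*(e24)^2 + (-972/443)^2*(e34)^2 = 82944/196249*(-1) + 186624/196249*(+1) + 419904/196249*(+1) + 2187441/196249*(+1) + 944784/196249*(-1) = 9 (each basis 2-blade squares to minus the product of its generators' squares); cross terms between blades sharing an index anticommute and cancel; the commuting (index-disjoint) pairs give grade-4 terms 2*c*c'*(blade product), which cancel blade by blade — e1234: 559872/196249 - 559872/196249 = 0 — confirming B is simple. So B^2 = 9.
Answer: boost, certificate B^2 = 9. The invariant at work: B^2 = 9 is unchanged by conjugation, hence its sign classifies the subgroup whatever basis B is written in.


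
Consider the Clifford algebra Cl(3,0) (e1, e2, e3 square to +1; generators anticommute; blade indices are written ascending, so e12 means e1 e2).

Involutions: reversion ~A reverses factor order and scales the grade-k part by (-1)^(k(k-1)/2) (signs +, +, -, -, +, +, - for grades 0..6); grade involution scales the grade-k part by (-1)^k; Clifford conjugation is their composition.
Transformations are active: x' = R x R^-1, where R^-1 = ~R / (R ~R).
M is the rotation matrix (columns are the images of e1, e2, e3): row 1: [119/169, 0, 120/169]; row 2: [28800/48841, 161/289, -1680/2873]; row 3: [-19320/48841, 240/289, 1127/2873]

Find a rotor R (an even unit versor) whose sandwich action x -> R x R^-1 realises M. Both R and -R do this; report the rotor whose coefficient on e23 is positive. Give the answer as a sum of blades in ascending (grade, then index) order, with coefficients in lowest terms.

Method: write R = a + b12*e12 + b13*e13 + b23*e23 with a^2 + b12^2 + b13^2 + b23^2 = 1 (so R^-1 = ~R). Expanding the columns R e_j ~R gives tr M = 4a^2 - 1 and, from the antisymmetric part, M21 - M12 = -4a*b12, M13 - M31 = 4a*b13, M32 - M23 = -4a*b23.
Here tr M = 80759/48841, so a^2 = (1 + tr M)/4 = 32400/48841 and a = ±180/221. Taking a = 180/221: M21 - M12 = 28800/48841, M13 - M31 = 54000/48841, M32 - M23 = 69120/48841, giving b12 = -40/221, b13 = 75/221, b23 = -96/221, i.e. R = 180/221 - 40/221*e12 + 75/221*e13 - 96/221*e23.
Its e23 coefficient is negative, so report the other preimage -R.
Answer: -180/221 + 40/221*e12 - 75/221*e13 + 96/221*e23. Why the constraint matters: R and -R act identically through the sandwich — M has trace 80759/48841 either way — so only the sign condition on e23 picks one of the two preimages.


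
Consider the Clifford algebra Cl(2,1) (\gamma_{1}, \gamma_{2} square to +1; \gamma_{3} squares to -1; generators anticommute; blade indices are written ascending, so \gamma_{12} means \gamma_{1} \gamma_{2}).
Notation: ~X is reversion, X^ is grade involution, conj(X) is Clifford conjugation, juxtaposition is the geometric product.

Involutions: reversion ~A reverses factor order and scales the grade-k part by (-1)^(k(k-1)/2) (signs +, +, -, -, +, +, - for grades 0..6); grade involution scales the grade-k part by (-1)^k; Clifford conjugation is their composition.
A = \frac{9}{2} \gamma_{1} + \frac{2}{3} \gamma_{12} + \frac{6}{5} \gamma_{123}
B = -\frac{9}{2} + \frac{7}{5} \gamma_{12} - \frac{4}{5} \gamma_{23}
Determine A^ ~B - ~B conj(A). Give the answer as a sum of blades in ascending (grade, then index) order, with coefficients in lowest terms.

first term: \frac{14}{15} + \frac{1929}{100} \gamma_{1} + \frac{63}{10} \gamma_{2} - \frac{42}{25} \gamma_{3} - 3 \gamma_{12} + \frac{8}{15} \gamma_{13} + \frac{9}{5} \gamma_{123}
second term: -\frac{14}{15} + \frac{2121}{100} \gamma_{1} - \frac{63}{10} \gamma_{2} + \frac{42}{25} \gamma_{3} + 3 \gamma_{12} + \frac{8}{15} \gamma_{13} - 9 \gamma_{123}
Answer: \frac{28}{15} - \frac{48}{25} \gamma_{1} + \frac{63}{5} \gamma_{2} - \frac{84}{25} \gamma_{3} - 6 \gamma_{12} + \frac{54}{5} \gamma_{123}


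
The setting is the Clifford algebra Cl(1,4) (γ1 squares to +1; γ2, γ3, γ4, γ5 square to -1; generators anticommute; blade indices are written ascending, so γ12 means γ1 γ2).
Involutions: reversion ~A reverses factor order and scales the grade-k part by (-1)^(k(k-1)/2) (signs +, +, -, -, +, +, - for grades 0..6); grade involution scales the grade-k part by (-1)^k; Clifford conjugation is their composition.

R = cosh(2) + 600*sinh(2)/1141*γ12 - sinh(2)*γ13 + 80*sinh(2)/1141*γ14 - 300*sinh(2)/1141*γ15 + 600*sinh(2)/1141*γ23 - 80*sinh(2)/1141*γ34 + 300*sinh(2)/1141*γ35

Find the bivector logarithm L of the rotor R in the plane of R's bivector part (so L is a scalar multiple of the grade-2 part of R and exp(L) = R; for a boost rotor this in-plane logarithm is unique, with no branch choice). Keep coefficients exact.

The scalar part of R is cosh(2), which determines |rapidity| via cosh; the sign lives in the bivector part, and pairing them (bivector part over sinh of the rapidity = the plane) gives the unique in-plane L = rapidity * plane.
Concretely: cosh(rapidity) = cosh(2) gives rapidity = ±2, and since rapidity/sinh(rapidity) is even the sign is immaterial: L = (rapidity/sinh(rapidity)) * <R>_2 = (2/sinh(2)) * <R>_2.
Answer: 1200/1141*γ12 - 2*γ13 + 160/1141*γ14 - 600/1141*γ15 + 1200/1141*γ23 - 160/1141*γ34 + 600/1141*γ35


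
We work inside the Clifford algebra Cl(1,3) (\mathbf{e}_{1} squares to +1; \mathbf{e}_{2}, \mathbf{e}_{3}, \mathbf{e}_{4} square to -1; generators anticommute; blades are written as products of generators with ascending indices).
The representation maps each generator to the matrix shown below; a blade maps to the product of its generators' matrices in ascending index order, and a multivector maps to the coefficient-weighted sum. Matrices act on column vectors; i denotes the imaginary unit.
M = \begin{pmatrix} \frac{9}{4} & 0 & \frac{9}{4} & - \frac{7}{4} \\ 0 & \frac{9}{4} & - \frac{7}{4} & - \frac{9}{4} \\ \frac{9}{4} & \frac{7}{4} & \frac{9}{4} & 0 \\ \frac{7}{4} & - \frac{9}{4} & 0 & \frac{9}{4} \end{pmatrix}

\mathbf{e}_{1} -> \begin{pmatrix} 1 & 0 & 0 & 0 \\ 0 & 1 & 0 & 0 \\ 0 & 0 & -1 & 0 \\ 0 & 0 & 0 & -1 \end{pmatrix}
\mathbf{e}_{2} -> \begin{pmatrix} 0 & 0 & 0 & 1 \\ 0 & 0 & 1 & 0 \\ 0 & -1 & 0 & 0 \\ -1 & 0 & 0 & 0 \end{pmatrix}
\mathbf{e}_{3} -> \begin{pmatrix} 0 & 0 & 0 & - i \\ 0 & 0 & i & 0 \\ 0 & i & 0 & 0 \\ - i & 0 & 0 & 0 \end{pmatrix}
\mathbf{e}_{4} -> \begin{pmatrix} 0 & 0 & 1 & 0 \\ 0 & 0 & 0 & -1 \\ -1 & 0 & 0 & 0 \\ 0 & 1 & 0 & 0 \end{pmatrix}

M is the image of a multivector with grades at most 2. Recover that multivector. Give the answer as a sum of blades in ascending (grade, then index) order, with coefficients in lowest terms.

Method: the blade images are trace-orthogonal — tr(rho(e_A) rho(e_B)^-1) = 4 if A = B and 0 otherwise — and rho(e_A)^-1 = (e_A)^2 * rho(e_A) with (e_A)^2 = +1 or -1, so the coefficient of e_A in the preimage is (e_A)^2 * tr(M rho(e_A))/4.
Nonzero projections over blades of grade <= 2: 1: (1)^2 = +1, tr(M 1) = 9, coefficient \frac{9}{4}; e_{2}: (e_{2})^2 = -1, tr(M rho(e_{2})) = 7, coefficient -\frac{7}{4}; e_{1} e_{4}: (e_{1} e_{4})^2 = +1, tr(M rho(e_{1} e_{4})) = 9, coefficient \frac{9}{4}. Every other blade of grade <= 2 projects to 0.
Answer: \frac{9}{4} - \frac{7}{4} e_{2} + \frac{9}{4} e_{1} e_{4}


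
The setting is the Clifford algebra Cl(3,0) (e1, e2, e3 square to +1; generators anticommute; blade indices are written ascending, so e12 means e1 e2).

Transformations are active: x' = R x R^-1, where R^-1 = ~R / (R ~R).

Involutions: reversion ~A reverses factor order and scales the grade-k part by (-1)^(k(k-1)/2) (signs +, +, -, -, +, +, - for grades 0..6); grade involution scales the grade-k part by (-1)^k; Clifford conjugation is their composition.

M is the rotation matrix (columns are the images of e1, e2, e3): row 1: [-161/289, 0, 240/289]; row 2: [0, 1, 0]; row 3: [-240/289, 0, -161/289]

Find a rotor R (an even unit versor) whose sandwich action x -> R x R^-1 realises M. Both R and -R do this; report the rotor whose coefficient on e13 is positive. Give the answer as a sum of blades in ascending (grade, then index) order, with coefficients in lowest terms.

Method: write R = a + b12*e12 + b13*e13 + b23*e23 with a^2 + b12^2 + b13^2 + b23^2 = 1 (so R^-1 = ~R). Expanding the columns R e_j ~R gives tr M = 4a^2 - 1 and, from the antisymmetric part, M21 - M12 = -4a*b12, M13 - M31 = 4a*b13, M32 - M23 = -4a*b23.
Here tr M = -33/289, so a^2 = (1 + tr M)/4 = 64/289 and a = ±8/17. Taking a = 8/17: M21 - M12 = 0, M13 - M31 = 480/289, M32 - M23 = 0, giving b12 = 0, b13 = 15/17, b23 = 0, i.e. R = 8/17 + 15/17*e13.
Its e13 coefficient is already positive.
Answer: 8/17 + 15/17*e13. Key observation: the double cover Spin(3) -> SO(3) sends R and -R to the same matrix (trace -33/289 here), so the stated sign of the e13 coefficient is what selects one sheet.


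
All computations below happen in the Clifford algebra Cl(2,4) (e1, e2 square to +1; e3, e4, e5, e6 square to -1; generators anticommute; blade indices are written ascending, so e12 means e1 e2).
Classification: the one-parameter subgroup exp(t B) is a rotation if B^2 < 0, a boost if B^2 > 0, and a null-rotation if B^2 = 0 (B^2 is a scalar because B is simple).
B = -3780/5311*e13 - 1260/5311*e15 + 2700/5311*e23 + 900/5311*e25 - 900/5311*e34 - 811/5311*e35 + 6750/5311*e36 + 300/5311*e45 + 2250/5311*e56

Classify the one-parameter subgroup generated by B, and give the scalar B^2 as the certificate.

B^2 term by term: the squares give (-3780/5311)^2*(e13)^2 + (-1260/5311)^2*(e15)^2 + (2700/5311)^2*(e23)^2 + (900/5311)^2*(e25)^2 + (-900/5311)^2*(e34)^2 + (-811/5311)^2*(e35)^2 + (6750/5311)^2*(e36)^2 + (300/5311)^2*(e45)^2 + (2250/5311)^2*(e56)^2 = 14288400/28206721*(+1) + 1587600/28206721*(+1) + 7290000/28206721*(+1) + 810000/28206721*(+1) + 810000/28206721*(-1) + 657721/28206721*(-1) + 45562500/28206721*(-1) + 90000/28206721*(-1) + 5062500/28206721*(-1) = -1 (each basis 2-blade squares to minus the product of its generators' squares); cross terms between blades sharing an index anticommute and cancel; the commuting (index-disjoint) pairs give grade-4 terms 2*c*c'*(blade product), which cancel blade by blade — e1235: 6804000/28206721 - 6804000/28206721 = 0; e1345: -2268000/28206721 + 2268000/28206721 = 0; e1356: -17010000/28206721 + 17010000/28206721 = 0; e2345: 1620000/28206721 - 1620000/28206721 = 0; e2356: 12150000/28206721 - 12150000/28206721 = 0; e3456: -4050000/28206721 + 4050000/28206721 = 0 — confirming B is simple. So B^2 = -1.
Answer: rotation, certificate B^2 = -1. Because -1 is invariant under every versor sandwich, the classification follows from its sign alone.


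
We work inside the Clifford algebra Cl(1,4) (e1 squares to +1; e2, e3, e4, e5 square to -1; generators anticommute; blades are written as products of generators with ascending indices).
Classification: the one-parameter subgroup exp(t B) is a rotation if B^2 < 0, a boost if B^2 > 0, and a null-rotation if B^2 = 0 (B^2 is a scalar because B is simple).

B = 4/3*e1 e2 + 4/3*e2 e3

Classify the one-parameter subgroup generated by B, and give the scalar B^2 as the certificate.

B^2 term by term: the squares give (4/3)^2*(e1 e2)^2 + (4/3)^2*(e2 e3)^2 = 16/9*(+1) + 16/9*(-1) = 0 (each basis 2-blade squares to minus the product of its generators' squares); cross terms between blades sharing an index anticommute and cancel. So B^2 = 0.
Answer: null-rotation, certificate B^2 = 0. Why this suffices: the scalar 0 survives any versor conjugation, so its sign alone determines the class however B is presented.


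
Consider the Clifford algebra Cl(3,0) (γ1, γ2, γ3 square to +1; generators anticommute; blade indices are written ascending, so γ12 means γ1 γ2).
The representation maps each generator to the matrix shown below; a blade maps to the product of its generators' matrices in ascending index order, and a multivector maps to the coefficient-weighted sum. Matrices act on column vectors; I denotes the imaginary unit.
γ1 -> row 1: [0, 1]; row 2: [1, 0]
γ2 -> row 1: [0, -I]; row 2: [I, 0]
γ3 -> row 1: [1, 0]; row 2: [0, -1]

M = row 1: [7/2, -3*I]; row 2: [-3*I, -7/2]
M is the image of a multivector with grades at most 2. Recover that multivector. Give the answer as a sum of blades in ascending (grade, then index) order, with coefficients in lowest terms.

Method: 1, rho(γ1), rho(γ2), rho(γ3) form a trace-orthogonal basis of the 2x2 complex matrices (tr(X Y) = 2 if X = Y, else 0), so M = m0*1 + m1*rho(γ1) + m2*rho(γ2) + m3*rho(γ3) with m0 = tr(M)/2 = 0, m1 = tr(M rho(γ1))/2 = -3*I, m2 = tr(M rho(γ2))/2 = 0, m3 = tr(M rho(γ3))/2 = 7/2.
Multiplying table entries, the bivector images are rho(γ12) = I*rho(γ3), rho(γ13) = -I*rho(γ2), rho(γ23) = I*rho(γ1); with real blade coefficients the real parts of m0..m3 are the coefficients of 1, γ1, γ2, γ3 and the imaginary parts give the bivectors (γ23: Im m1, γ13: -Im m2, γ12: Im m3).
Answer: 7/2*γ3 - 3*γ23


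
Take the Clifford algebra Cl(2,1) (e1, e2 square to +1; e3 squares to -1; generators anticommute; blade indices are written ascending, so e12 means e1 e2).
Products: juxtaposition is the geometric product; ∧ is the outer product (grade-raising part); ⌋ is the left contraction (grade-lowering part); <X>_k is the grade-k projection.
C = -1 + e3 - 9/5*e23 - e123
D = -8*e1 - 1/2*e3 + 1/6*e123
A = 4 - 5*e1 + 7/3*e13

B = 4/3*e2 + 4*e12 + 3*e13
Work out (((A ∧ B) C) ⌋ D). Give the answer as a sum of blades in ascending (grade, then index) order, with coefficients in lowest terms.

step 1: 16/3*e2 + 28/3*e12 + 12*e13 - 28/9*e123
step 2: 28/9 - 32/5*e1 + 20/3*e2 - 4/15*e3 - 1252/45*e12 - 352/15*e13 + 16/3*e23 + 112/9*e123
step 3: 7174/135 - 24*e1 + 176/45*e2 + 416/135*e3 + 2/45*e12 - 10/9*e13 - 16/15*e23 + 14/27*e123
Answer: 7174/135 - 24*e1 + 176/45*e2 + 416/135*e3 + 2/45*e12 - 10/9*e13 - 16/15*e23 + 14/27*e123


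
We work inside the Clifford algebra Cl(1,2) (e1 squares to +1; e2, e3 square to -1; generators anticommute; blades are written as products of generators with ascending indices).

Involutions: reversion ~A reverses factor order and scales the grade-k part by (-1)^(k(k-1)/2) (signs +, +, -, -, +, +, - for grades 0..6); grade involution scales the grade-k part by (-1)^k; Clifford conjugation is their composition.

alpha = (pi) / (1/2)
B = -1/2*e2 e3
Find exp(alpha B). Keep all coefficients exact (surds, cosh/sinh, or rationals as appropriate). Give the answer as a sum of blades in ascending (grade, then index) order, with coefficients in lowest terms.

B^2 = (-1/2)^2*(e2 e3)^2 = 1/4*(-1) = -1/4 (a basis 2-blade squares to minus the product of its generators' squares).
B^2 = -1/4 — the series telescopes trigonometrically here: l = 1/2, alpha*l = pi, so exp(alpha B) = cos(pi) + (sin(pi)/(1/2))*B = -1 + (0)*B.
Answer: -1


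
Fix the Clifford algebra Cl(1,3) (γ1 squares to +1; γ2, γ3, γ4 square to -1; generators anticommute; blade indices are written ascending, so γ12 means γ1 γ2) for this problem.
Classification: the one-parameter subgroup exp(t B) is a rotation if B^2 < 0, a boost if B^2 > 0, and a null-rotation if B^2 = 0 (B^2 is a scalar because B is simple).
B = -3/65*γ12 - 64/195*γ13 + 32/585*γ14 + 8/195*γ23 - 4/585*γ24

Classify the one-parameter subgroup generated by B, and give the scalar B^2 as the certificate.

B^2 term by term: the squares give (-3/65)^2*(γ12)^2 + (-64/195)^2*(γ13)^2 + (32/585)^2*(γ14)^2 + (8/195)^2*(γ23)^2 + (-4/585)^2*(γ24)^2 = 9/4225*(+1) + 4096/38025*(+1) + 1024/342225*(+1) + 64/38025*(-1) + 16/342225*(-1) = 1/9 (each basis 2-blade squares to minus the product of its generators' squares); cross terms between blades sharing an index anticommute and cancel; the commuting (index-disjoint) pairs give grade-4 terms 2*c*c'*(blade product), which cancel blade by blade — γ1234: -512/114075 + 512/114075 = 0 — confirming B is simple. So B^2 = 1/9.
Answer: boost, certificate B^2 = 1/9. The invariant at work: B^2 = 1/9 is unchanged by conjugation, hence its sign classifies the subgroup whatever basis B is written in.
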